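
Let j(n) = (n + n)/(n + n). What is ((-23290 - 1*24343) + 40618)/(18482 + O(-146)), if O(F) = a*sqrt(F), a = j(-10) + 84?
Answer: -64825615/171319587 + 596275*I*sqrt(146)/342639174 ≈ -0.37839 + 0.021027*I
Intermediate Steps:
j(n) = 1 (j(n) = (2*n)/((2*n)) = (2*n)*(1/(2*n)) = 1)
a = 85 (a = 1 + 84 = 85)
O(F) = 85*sqrt(F)
((-23290 - 1*24343) + 40618)/(18482 + O(-146)) = ((-23290 - 1*24343) + 40618)/(18482 + 85*sqrt(-146)) = ((-23290 - 24343) + 40618)/(18482 + 85*(I*sqrt(146))) = (-47633 + 40618)/(18482 + 85*I*sqrt(146)) = -7015/(18482 + 85*I*sqrt(146))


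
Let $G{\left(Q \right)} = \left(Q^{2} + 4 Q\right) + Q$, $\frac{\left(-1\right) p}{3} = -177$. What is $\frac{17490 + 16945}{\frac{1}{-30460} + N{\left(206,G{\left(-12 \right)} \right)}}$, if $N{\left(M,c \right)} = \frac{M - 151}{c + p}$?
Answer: $\frac{129013482300}{334937} \approx 3.8519 \cdot 10^{5}$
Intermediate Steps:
$p = 531$ ($p = \left(-3\right) \left(-177\right) = 531$)
$G{\left(Q \right)} = Q^{2} + 5 Q$
$N{\left(M,c \right)} = \frac{-151 + M}{531 + c}$ ($N{\left(M,c \right)} = \frac{M - 151}{c + 531} = \frac{-151 + M}{531 + c}$)
$\frac{17490 + 16945}{\frac{1}{-30460} + N{\left(206,G{\left(-12 \right)} \right)}} = \frac{17490 + 16945}{\frac{1}{-30460} + \frac{-151 + 206}{531 - 12 \left(5 - 12\right)}} = \frac{34435}{- \frac{1}{30460} + \frac{1}{531 - -84} \cdot 55} = \frac{34435}{- \frac{1}{30460} + \frac{1}{531 + 84} \cdot 55} = \frac{34435}{- \frac{1}{30460} + \frac{1}{615} \cdot 55} = \frac{34435}{- \frac{1}{30460} + \frac{11}{123}} = \frac{34435}{\frac{334937}{3746580}} = 34435 \cdot \frac{3746580}{334937} = \frac{129013482300}{334937}$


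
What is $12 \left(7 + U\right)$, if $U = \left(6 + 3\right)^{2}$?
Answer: $1056$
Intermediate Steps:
$U = 81$ ($U = 9^{2} = 81$)
$12 \left(7 + U\right) = 12 \left(7 + 81\right) = 12 \cdot 88 = 1056$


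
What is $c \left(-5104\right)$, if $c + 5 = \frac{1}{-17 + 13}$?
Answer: $26796$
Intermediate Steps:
$c = - \frac{21}{4}$ ($c = -5 + \frac{1}{-17 + 13} = -5 + \frac{1}{-4} = -5 - \frac{1}{4} = - \frac{21}{4} \approx -5.25$)
$c \left(-5104\right) = \left(- \frac{21}{4}\right) \left(-5104\right) = 26796$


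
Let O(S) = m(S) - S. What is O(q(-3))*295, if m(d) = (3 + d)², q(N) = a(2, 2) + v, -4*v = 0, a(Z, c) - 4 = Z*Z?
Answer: 33335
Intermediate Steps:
a(Z, c) = 4 + Z² (a(Z, c) = 4 + Z*Z = 4 + Z²)
v = 0 (v = -¼*0 = 0)
q(N) = 8 (q(N) = (4 + 2²) + 0 = (4 + 4) + 0 = 8 + 0 = 8)
O(S) = (3 + S)² - S
O(q(-3))*295 = ((3 + 8)² - 1*8)*295 = (11² - 8)*295 = (121 - 8)*295 = 113*295 = 33335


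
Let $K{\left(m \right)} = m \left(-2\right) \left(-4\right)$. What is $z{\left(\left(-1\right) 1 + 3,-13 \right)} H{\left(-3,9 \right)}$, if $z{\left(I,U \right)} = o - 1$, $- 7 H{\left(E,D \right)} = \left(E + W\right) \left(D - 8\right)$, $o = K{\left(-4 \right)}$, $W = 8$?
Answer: $\frac{165}{7} \approx 23.571$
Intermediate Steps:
$K{\left(m \right)} = 8 m$ ($K{\left(m \right)} = - 2 m \left(-4\right) = 8 m$)
$o = -32$ ($o = 8 \left(-4\right) = -32$)
$H{\left(E,D \right)} = - \frac{\left(-8 + D\right) \left(8 + E\right)}{7}$ ($H{\left(E,D \right)} = - \frac{\left(E + 8\right) \left(D - 8\right)}{7} = - \frac{\left(8 + E\right) \left(-8 + D\right)}{7} = - \frac{\left(-8 + D\right) \left(8 + E\right)}{7}$)
$z{\left(I,U \right)} = -33$ ($z{\left(I,U \right)} = -32 - 1 = -33$)
$z{\left(\left(-1\right) 1 + 3,-13 \right)} H{\left(-3,9 \right)} = - 33 \left(\frac{64}{7} - \frac{72}{7} + \frac{8}{7} \left(-3\right) - \frac{9}{7} \left(-3\right)\right) = - 33 \left(\frac{64}{7} - \frac{72}{7} - \frac{24}{7} + \frac{27}{7}\right) = \left(-33\right) \left(- \frac{5}{7}\right) = \frac{165}{7}$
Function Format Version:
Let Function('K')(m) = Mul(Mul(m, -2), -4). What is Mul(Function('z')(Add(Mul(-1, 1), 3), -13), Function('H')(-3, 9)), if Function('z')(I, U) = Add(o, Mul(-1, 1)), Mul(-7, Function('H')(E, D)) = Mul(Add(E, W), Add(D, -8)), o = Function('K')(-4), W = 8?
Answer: Rational(165, 7) ≈ 23.571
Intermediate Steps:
Function('K')(m) = Mul(8, m) (Function('K')(m) = Mul(Mul(-2, m), -4) = Mul(8, m))
o = -32 (o = Mul(8, -4) = -32)
Function('H')(E, D) = Mul(Rational(-1, 7), Add(-8, D), Add(8, E)) (Function('H')(E, D) = Mul(Rational(-1, 7), Mul(Add(E, 8), Add(D, -8))) = Mul(Rational(-1, 7), Mul(Add(8, E), Add(-8, D))) = Mul(Rational(-1, 7), Mul(Add(-8, D), Add(8, E))) = Mul(Rational(-1, 7), Add(-8, D), Add(8, E)))
Function('z')(I, U) = -33 (Function('z')(I, U) = Add(-32, Mul(-1, 1)) = Add(-32, -1) = -33)
Mul(Function('z')(Add(Mul(-1, 1), 3), -13), Function('H')(-3, 9)) = Mul(-33, Add(Rational(64, 7), Mul(Rational(-8, 7), 9), Mul(Rational(8, 7), -3), Mul(Rational(-1, 7), 9, -3))) = Mul(-33, Add(Rational(64, 7), Rational(-72, 7), Rational(-24, 7), Rational(27, 7))) = Mul(-33, Rational(-5, 7)) = Rational(165, 7)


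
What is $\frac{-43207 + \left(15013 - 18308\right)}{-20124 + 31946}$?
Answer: $- \frac{23251}{5911} \approx -3.9335$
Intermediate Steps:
$\frac{-43207 + \left(15013 - 18308\right)}{-20124 + 31946} = \frac{-43207 + \left(15013 - 18308\right)}{11822} = \left(-43207 - 3295\right) \frac{1}{11822} = \left(-46502\right) \frac{1}{11822} = - \frac{23251}{5911}$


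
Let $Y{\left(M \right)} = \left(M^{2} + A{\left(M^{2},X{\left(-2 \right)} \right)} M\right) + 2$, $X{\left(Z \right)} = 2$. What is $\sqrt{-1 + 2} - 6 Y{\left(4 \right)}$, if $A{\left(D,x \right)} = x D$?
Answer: $-875$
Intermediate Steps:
$A{\left(D,x \right)} = D x$
$Y{\left(M \right)} = 2 + M^{2} + 2 M^{3}$ ($Y{\left(M \right)} = \left(M^{2} + M^{2} \cdot 2 M\right) + 2 = \left(M^{2} + 2 M^{2} M\right) + 2 = \left(M^{2} + 2 M^{3}\right) + 2 = 2 + M^{2} + 2 M^{3}$)
$\sqrt{-1 + 2} - 6 Y{\left(4 \right)} = \sqrt{-1 + 2} - 6 \left(2 + 4^{2} + 2 \cdot 4^{3}\right) = \sqrt{1} - 6 \left(2 + 16 + 2 \cdot 64\right) = 1 - 6 \left(2 + 16 + 128\right) = 1 - 876 = -875$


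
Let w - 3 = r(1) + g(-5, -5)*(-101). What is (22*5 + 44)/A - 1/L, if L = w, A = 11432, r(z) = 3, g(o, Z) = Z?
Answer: 33631/2920876 ≈ 0.011514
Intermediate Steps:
w = 511 (w = 3 + (3 - 5*(-101)) = 3 + (3 + 505) = 3 + 508 = 511)
L = 511
(22*5 + 44)/A - 1/L = (22*5 + 44)/11432 - 1/511 = (110 + 44)*(1/11432) - 1*1/511 = 154*(1/11432) - 1/511 = 77/5716 - 1/511 = 33631/2920876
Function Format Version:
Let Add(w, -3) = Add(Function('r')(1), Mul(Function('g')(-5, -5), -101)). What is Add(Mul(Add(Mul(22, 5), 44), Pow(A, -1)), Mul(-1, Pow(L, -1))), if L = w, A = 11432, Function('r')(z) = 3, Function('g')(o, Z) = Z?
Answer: Rational(33631, 2920876) ≈ 0.011514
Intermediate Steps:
w = 511 (w = Add(3, Add(3, Mul(-5, -101))) = Add(3, Add(3, 505)) = Add(3, 508) = 511)
L = 511
Add(Mul(Add(Mul(22, 5), 44), Pow(A, -1)), Mul(-1, Pow(L, -1))) = Add(Mul(Add(Mul(22, 5), 44), Pow(11432, -1)), Mul(-1, Pow(511, -1))) = Add(Mul(Add(110, 44), Rational(1, 11432)), Mul(-1, Rational(1, 511))) = Add(Mul(154, Rational(1, 11432)), Rational(-1, 511)) = Add(Rational(77, 5716), Rational(-1, 511)) = Rational(33631, 2920876)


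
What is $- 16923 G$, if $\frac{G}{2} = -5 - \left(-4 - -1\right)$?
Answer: $67692$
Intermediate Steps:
$G = -4$ ($G = 2 \left(-5 - \left(-4 - -1\right)\right) = 2 \left(-5 - \left(-4 + 1\right)\right) = 2 \left(-5 - -3\right) = 2 \left(-5 + 3\right) = 2 \left(-2\right) = -4$)
$- 16923 G = \left(-16923\right) \left(-4\right) = 67692$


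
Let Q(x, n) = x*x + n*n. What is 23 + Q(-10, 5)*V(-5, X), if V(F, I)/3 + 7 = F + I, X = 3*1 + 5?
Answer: -1477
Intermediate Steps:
X = 8 (X = 3 + 5 = 8)
Q(x, n) = n**2 + x**2 (Q(x, n) = x**2 + n**2 = n**2 + x**2)
V(F, I) = -21 + 3*F + 3*I (V(F, I) = -21 + 3*(F + I) = -21 + (3*F + 3*I) = -21 + 3*F + 3*I)
23 + Q(-10, 5)*V(-5, X) = 23 + (5**2 + (-10)**2)*(-21 + 3*(-5) + 3*8) = 23 + (25 + 100)*(-21 - 15 + 24) = 23 + 125*(-12) = 23 - 1500 = -1477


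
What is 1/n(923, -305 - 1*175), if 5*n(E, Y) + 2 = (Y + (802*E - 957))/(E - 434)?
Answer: 2445/737831 ≈ 0.0033138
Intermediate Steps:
n(E, Y) = -⅖ + (-957 + Y + 802*E)/(5*(-434 + E)) (n(E, Y) = -⅖ + ((Y + (802*E - 957))/(E - 434))/5 = -⅖ + ((Y + (-957 + 802*E))/(-434 + E))/5 = -⅖ + ((-957 + Y + 802*E)/(-434 + E))/5 = -⅖ + (-957 + Y + 802*E)/(5*(-434 + E)))
1/n(923, -305 - 1*175) = 1/((-89 + (-305 - 1*175) + 800*923)/(5*(-434 + 923))) = 1/((⅕)*(-89 + (-305 - 175) + 738400)/489) = 1/((⅕)*(1/489)*(-89 - 480 + 738400)) = 1/((⅕)*(1/489)*737831) = 1/(737831/2445) = 2445/737831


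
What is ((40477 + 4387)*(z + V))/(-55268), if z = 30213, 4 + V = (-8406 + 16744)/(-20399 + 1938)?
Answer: -6254939003376/255075637 ≈ -24522.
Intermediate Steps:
V = -82182/18461 (V = -4 + (-8406 + 16744)/(-20399 + 1938) = -4 + 8338/(-18461) = -4 + 8338*(-1/18461) = -4 - 8338/18461 = -82182/18461 ≈ -4.4517)
((40477 + 4387)*(z + V))/(-55268) = ((40477 + 4387)*(30213 - 82182/18461))/(-55268) = (44864*(557680011/18461))*(-1/55268) = (25019756013504/18461)*(-1/55268) = -6254939003376/255075637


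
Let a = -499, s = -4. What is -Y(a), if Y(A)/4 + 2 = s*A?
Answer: -7976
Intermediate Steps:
Y(A) = -8 - 16*A (Y(A) = -8 + 4*(-4*A) = -8 - 16*A)
-Y(a) = -(-8 - 16*(-499)) = -(-8 + 7984) = -1*7976 = -7976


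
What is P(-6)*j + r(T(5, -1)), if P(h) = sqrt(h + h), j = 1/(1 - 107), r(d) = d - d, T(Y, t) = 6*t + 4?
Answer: -I*sqrt(3)/53 ≈ -0.03268*I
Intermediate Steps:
T(Y, t) = 4 + 6*t
r(d) = 0
j = -1/106 (j = 1/(-106) = -1/106 ≈ -0.0094340)
P(h) = sqrt(2)*sqrt(h) (P(h) = sqrt(2*h) = sqrt(2)*sqrt(h))
P(-6)*j + r(T(5, -1)) = (sqrt(2)*sqrt(-6))*(-1/106) + 0 = (sqrt(2)*(I*sqrt(6)))*(-1/106) + 0 = (2*I*sqrt(3))*(-1/106) + 0 = -I*sqrt(3)/53 + 0 = -I*sqrt(3)/53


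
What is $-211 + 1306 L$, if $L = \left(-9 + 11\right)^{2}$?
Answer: $5013$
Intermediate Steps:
$L = 4$ ($L = 2^{2} = 4$)
$-211 + 1306 L = -211 + 1306 \cdot 4 = -211 + 5224 = 5013$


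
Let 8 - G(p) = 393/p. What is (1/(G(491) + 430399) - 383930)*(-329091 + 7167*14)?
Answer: 6186679285088645679/70443148 ≈ 8.7825e+10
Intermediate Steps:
G(p) = 8 - 393/p
(1/(G(491) + 430399) - 383930)*(-329091 + 7167*14) = (1/((8 - 393/491) + 430399) - 383930)*(-329091 + 7167*14) = (1/((8 - 393*1/491) + 430399) - 383930)*(-329091 + 100338) = (1/((8 - 393/491) + 430399) - 383930)*(-228753) = (1/(3535/491 + 430399) - 383930)*(-228753) = (1/(211329444/491) - 383930)*(-228753) = (491/211329444 - 383930)*(-228753) = -81135713434429/211329444*(-228753) = 6186679285088645679/70443148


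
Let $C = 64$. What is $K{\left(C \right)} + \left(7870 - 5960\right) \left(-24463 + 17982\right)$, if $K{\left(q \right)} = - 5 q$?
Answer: $-12379030$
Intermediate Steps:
$K{\left(C \right)} + \left(7870 - 5960\right) \left(-24463 + 17982\right) = \left(-5\right) 64 + \left(7870 - 5960\right) \left(-24463 + 17982\right) = -320 + 1910 \left(-6481\right) = -320 - 12378710 = -12379030$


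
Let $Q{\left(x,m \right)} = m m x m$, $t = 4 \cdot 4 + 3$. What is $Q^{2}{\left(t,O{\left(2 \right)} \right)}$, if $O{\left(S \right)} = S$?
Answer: $23104$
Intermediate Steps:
$t = 19$ ($t = 16 + 3 = 19$)
$Q{\left(x,m \right)} = x m^{3}$ ($Q{\left(x,m \right)} = m^{2} x m = x m^{2} m = x m^{3}$)
$Q^{2}{\left(t,O{\left(2 \right)} \right)} = \left(19 \cdot 2^{3}\right)^{2} = \left(19 \cdot 8\right)^{2} = 152^{2} = 23104$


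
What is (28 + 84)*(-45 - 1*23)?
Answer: -7616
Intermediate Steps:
(28 + 84)*(-45 - 1*23) = 112*(-45 - 23) = 112*(-68) = -7616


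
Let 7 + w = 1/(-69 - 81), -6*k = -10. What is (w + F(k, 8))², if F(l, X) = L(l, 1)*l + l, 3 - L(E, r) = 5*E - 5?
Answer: 7038409/202500 ≈ 34.758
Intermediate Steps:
k = 5/3 (k = -⅙*(-10) = 5/3 ≈ 1.6667)
L(E, r) = 8 - 5*E (L(E, r) = 3 - (5*E - 5) = 3 - (-5 + 5*E) = 3 + (5 - 5*E) = 8 - 5*E)
F(l, X) = l + l*(8 - 5*l) (F(l, X) = (8 - 5*l)*l + l = l*(8 - 5*l) + l = l + l*(8 - 5*l))
w = -1051/150 (w = -7 + 1/(-69 - 81) = -7 + 1/(-150) = -7 - 1/150 = -1051/150 ≈ -7.0067)
(w + F(k, 8))² = (-1051/150 + 5*(9 - 5*5/3)/3)² = (-1051/150 + 5*(9 - 25/3)/3)² = (-1051/150 + (5/3)*(⅔))² = (-1051/150 + 10/9)² = (-2653/450)² = 7038409/202500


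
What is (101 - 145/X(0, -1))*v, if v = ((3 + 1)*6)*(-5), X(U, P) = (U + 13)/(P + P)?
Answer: -192360/13 ≈ -14797.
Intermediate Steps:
X(U, P) = (13 + U)/(2*P) (X(U, P) = (13 + U)/((2*P)) = (13 + U)*(1/(2*P)) = (13 + U)/(2*P))
v = -120 (v = (4*6)*(-5) = 24*(-5) = -120)
(101 - 145/X(0, -1))*v = (101 - 145*(-2/(13 + 0)))*(-120) = (101 - 145/((½)*(-1)*13))*(-120) = (101 - 145/(-13/2))*(-120) = (101 - 145*(-2/13))*(-120) = (101 + 290/13)*(-120) = (1603/13)*(-120) = -192360/13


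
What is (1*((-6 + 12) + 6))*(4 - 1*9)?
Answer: -60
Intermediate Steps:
(1*((-6 + 12) + 6))*(4 - 1*9) = (1*(6 + 6))*(4 - 9) = (1*12)*(-5) = 12*(-5) = -60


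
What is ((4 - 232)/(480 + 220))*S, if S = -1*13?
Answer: 741/175 ≈ 4.2343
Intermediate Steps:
S = -13
((4 - 232)/(480 + 220))*S = ((4 - 232)/(480 + 220))*(-13) = -228/700*(-13) = -228*1/700*(-13) = -57/175*(-13) = 741/175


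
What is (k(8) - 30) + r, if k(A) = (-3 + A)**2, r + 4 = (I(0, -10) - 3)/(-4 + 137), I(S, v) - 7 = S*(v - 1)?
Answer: -1193/133 ≈ -8.9699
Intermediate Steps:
I(S, v) = 7 + S*(-1 + v) (I(S, v) = 7 + S*(v - 1) = 7 + S*(-1 + v))
r = -528/133 (r = -4 + ((7 - 1*0 + 0*(-10)) - 3)/(-4 + 137) = -4 + ((7 + 0 + 0) - 3)/133 = -4 + (7 - 3)*(1/133) = -4 + 4*(1/133) = -4 + 4/133 = -528/133 ≈ -3.9699)
(k(8) - 30) + r = ((-3 + 8)**2 - 30) - 528/133 = (5**2 - 30) - 528/133 = (25 - 30) - 528/133 = -5 - 528/133 = -1193/133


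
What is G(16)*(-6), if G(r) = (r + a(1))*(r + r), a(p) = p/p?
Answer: -3264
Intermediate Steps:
a(p) = 1
G(r) = 2*r*(1 + r) (G(r) = (r + 1)*(r + r) = (1 + r)*(2*r) = 2*r*(1 + r))
G(16)*(-6) = (2*16*(1 + 16))*(-6) = (2*16*17)*(-6) = 544*(-6) = -3264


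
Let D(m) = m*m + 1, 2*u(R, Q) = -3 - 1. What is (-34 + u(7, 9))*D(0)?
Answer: -36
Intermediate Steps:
u(R, Q) = -2 (u(R, Q) = (-3 - 1)/2 = (1/2)*(-4) = -2)
D(m) = 1 + m**2 (D(m) = m**2 + 1 = 1 + m**2)
(-34 + u(7, 9))*D(0) = (-34 - 2)*(1 + 0**2) = -36*(1 + 0) = -36*1 = -36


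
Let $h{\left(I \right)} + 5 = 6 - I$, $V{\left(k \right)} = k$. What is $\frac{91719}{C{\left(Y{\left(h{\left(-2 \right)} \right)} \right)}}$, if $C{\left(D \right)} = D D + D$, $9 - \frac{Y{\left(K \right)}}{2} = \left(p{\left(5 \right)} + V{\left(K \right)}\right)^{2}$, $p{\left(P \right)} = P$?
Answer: $\frac{91719}{11990} \approx 7.6496$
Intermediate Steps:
$h{\left(I \right)} = 1 - I$ ($h{\left(I \right)} = -5 - \left(-6 + I\right) = 1 - I$)
$Y{\left(K \right)} = 18 - 2 \left(5 + K\right)^{2}$
$C{\left(D \right)} = D + D^{2}$ ($C{\left(D \right)} = D^{2} + D = D + D^{2}$)
$\frac{91719}{C{\left(Y{\left(h{\left(-2 \right)} \right)} \right)}} = \frac{91719}{\left(18 - 2 \left(5 + \left(1 - -2\right)\right)^{2}\right) \left(1 + \left(18 - 2 \left(5 + \left(1 - -2\right)\right)^{2}\right)\right)} = \frac{91719}{\left(18 - 2 \left(5 + \left(1 + 2\right)\right)^{2}\right) \left(1 + \left(18 - 2 \left(5 + \left(1 + 2\right)\right)^{2}\right)\right)} = \frac{91719}{\left(18 - 2 \left(5 + 3\right)^{2}\right) \left(1 + \left(18 - 2 \left(5 + 3\right)^{2}\right)\right)} = \frac{91719}{\left(18 - 2 \cdot 8^{2}\right) \left(1 + \left(18 - 2 \cdot 8^{2}\right)\right)} = \frac{91719}{\left(18 - 128\right) \left(1 + \left(18 - 128\right)\right)} = \frac{91719}{\left(-110\right) \left(1 - 110\right)} = \frac{91719}{\left(-110\right) \left(-109\right)} = \frac{91719}{11990}$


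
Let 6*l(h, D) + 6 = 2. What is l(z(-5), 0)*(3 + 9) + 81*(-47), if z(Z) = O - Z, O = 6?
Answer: -3815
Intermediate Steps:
z(Z) = 6 - Z
l(h, D) = -⅔ (l(h, D) = -1 + (⅙)*2 = -1 + ⅓ = -⅔)
l(z(-5), 0)*(3 + 9) + 81*(-47) = -2*(3 + 9)/3 + 81*(-47) = -⅔*12 - 3807 = -8 - 3807 = -3815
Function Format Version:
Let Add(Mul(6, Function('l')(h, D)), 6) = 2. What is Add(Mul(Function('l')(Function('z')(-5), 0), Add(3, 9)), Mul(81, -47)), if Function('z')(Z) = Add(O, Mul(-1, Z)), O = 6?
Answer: -3815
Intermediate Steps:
Function('z')(Z) = Add(6, Mul(-1, Z))
Function('l')(h, D) = Rational(-2, 3) (Function('l')(h, D) = Add(-1, Mul(Rational(1, 6), 2)) = Add(-1, Rational(1, 3)) = Rational(-2, 3))
Add(Mul(Function('l')(Function('z')(-5), 0), Add(3, 9)), Mul(81, -47)) = Add(Mul(Rational(-2, 3), Add(3, 9)), Mul(81, -47)) = Add(Mul(Rational(-2, 3), 12), -3807) = Add(-8, -3807) = -3815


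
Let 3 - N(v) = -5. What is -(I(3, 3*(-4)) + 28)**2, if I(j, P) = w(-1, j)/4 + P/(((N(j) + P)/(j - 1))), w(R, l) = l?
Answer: -19321/16 ≈ -1207.6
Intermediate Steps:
N(v) = 8 (N(v) = 3 - 1*(-5) = 3 + 5 = 8)
I(j, P) = j/4 + P*(-1 + j)/(8 + P) (I(j, P) = j/4 + P/(((8 + P)/(j - 1))) = j*(1/4) + P/(((8 + P)/(-1 + j))) = j/4 + P/(((8 + P)/(-1 + j))) = j/4 + P*((-1 + j)/(8 + P)) = j/4 + P*(-1 + j)/(8 + P))
-(I(3, 3*(-4)) + 28)**2 = -((-3*(-4) + 2*3 + (5/4)*(3*(-4))*3)/(8 + 3*(-4)) + 28)**2 = -((-1*(-12) + 6 + (5/4)*(-12)*3)/(8 - 12) + 28)**2 = -((12 + 6 - 45)/(-4) + 28)**2 = -(-1/4*(-27) + 28)**2 = -(27/4 + 28)**2 = -(139/4)**2 = -1*19321/16 = -19321/16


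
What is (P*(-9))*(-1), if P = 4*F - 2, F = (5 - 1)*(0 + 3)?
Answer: 414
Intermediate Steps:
F = 12 (F = 4*3 = 12)
P = 46 (P = 4*12 - 2 = 48 - 2 = 46)
(P*(-9))*(-1) = (46*(-9))*(-1) = -414*(-1) = 414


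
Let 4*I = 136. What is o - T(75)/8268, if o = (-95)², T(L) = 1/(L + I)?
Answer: 8133438299/901212 ≈ 9025.0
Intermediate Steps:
I = 34 (I = (¼)*136 = 34)
T(L) = 1/(34 + L) (T(L) = 1/(L + 34) = 1/(34 + L))
o = 9025
o - T(75)/8268 = 9025 - 1/((34 + 75)*8268) = 9025 - 1/(109*8268) = 9025 - 1*1/901212 = 9025 - 1/901212 = 8133438299/901212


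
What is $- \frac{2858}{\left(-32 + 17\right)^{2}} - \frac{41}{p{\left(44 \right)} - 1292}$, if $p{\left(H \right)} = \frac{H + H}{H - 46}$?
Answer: $- \frac{3809063}{300600} \approx -12.672$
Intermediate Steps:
$p{\left(H \right)} = \frac{2 H}{-46 + H}$
$- \frac{2858}{\left(-32 + 17\right)^{2}} - \frac{41}{p{\left(44 \right)} - 1292} = - \frac{2858}{\left(-32 + 17\right)^{2}} - \frac{41}{2 \cdot 44 \frac{1}{-46 + 44} - 1292} = - \frac{2858}{\left(-15\right)^{2}} - \frac{41}{2 \cdot 44 \frac{1}{-2} - 1292} = - \frac{2858}{225} - \frac{41}{2 \cdot 44 \left(- \frac{1}{2}\right) - 1292} = \left(-2858\right) \frac{1}{225} - \frac{41}{-44 - 1292} = - \frac{2858}{225} - \frac{41}{-1336} = - \frac{2858}{225} - - \frac{41}{1336} = - \frac{2858}{225} + \frac{41}{1336} = - \frac{3809063}{300600}$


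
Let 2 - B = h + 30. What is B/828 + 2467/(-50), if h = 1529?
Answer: -117807/2300 ≈ -51.220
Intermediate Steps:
B = -1557 (B = 2 - (1529 + 30) = 2 - 1*1559 = 2 - 1559 = -1557)
B/828 + 2467/(-50) = -1557/828 + 2467/(-50) = -1557*1/828 + 2467*(-1/50) = -173/92 - 2467/50 = -117807/2300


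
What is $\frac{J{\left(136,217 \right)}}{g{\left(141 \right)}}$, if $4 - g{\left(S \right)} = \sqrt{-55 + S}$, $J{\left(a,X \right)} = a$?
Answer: $- \frac{272}{35} - \frac{68 \sqrt{86}}{35} \approx -25.789$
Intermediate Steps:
$g{\left(S \right)} = 4 - \sqrt{-55 + S}$
$\frac{J{\left(136,217 \right)}}{g{\left(141 \right)}} = \frac{136}{4 - \sqrt{-55 + 141}} = \frac{136}{4 - \sqrt{86}}$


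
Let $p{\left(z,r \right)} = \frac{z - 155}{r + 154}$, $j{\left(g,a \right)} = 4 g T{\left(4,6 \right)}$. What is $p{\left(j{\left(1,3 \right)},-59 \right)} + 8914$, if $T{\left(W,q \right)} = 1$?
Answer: $\frac{846679}{95} \approx 8912.4$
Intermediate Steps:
$j{\left(g,a \right)} = 4 g$ ($j{\left(g,a \right)} = 4 g 1 = 4 g$)
$p{\left(z,r \right)} = \frac{-155 + z}{154 + r}$
$p{\left(j{\left(1,3 \right)},-59 \right)} + 8914 = \frac{-155 + 4 \cdot 1}{154 - 59} + 8914 = \frac{-155 + 4}{95} + 8914 = \frac{1}{95} \left(-151\right) + 8914 = - \frac{151}{95} + 8914 = \frac{846679}{95}$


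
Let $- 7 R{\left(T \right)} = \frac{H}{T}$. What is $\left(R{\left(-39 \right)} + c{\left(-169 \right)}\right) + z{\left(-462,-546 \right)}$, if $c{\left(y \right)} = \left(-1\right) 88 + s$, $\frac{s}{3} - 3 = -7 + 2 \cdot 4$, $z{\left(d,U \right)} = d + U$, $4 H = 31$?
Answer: $- \frac{1183697}{1092} \approx -1084.0$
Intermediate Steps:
$H = \frac{31}{4}$ ($H = \frac{1}{4} \cdot 31 = \frac{31}{4} \approx 7.75$)
$z{\left(d,U \right)} = U + d$
$s = 12$ ($s = 9 + 3 \left(-7 + 2 \cdot 4\right) = 9 + 3 \left(-7 + 8\right) = 9 + 3 \cdot 1 = 9 + 3 = 12$)
$c{\left(y \right)} = -76$ ($c{\left(y \right)} = \left(-1\right) 88 + 12 = -88 + 12 = -76$)
$R{\left(T \right)} = - \frac{31}{28 T}$ ($R{\left(T \right)} = - \frac{\frac{31}{4} \frac{1}{T}}{7} = - \frac{31}{28 T}$)
$\left(R{\left(-39 \right)} + c{\left(-169 \right)}\right) + z{\left(-462,-546 \right)} = \left(- \frac{31}{28 \left(-39\right)} - 76\right) - 1008 = \left(\left(- \frac{31}{28}\right) \left(- \frac{1}{39}\right) - 76\right) - 1008 = \left(\frac{31}{1092} - 76\right) - 1008 = - \frac{82961}{1092} - 1008 = - \frac{1183697}{1092}$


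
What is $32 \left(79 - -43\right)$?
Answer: $3904$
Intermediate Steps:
$32 \left(79 - -43\right) = 32 \left(79 + 43\right) = 32 \cdot 122 = 3904$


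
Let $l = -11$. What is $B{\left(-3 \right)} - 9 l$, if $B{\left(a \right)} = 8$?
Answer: $107$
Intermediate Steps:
$B{\left(-3 \right)} - 9 l = 8 - -99 = 8 + 99 = 107$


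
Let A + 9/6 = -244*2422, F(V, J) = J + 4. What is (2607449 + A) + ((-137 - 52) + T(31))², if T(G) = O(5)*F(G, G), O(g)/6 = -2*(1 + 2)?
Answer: 8232161/2 ≈ 4.1161e+6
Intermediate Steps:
F(V, J) = 4 + J
O(g) = -36 (O(g) = 6*(-2*(1 + 2)) = 6*(-2*3) = 6*(-6) = -36)
T(G) = -144 - 36*G (T(G) = -36*(4 + G) = -144 - 36*G)
A = -1181939/2 (A = -3/2 - 244*2422 = -3/2 - 590968 = -1181939/2 ≈ -5.9097e+5)
(2607449 + A) + ((-137 - 52) + T(31))² = (2607449 - 1181939/2) + ((-137 - 52) + (-144 - 36*31))² = 4032959/2 + (-189 + (-144 - 1116))² = 4032959/2 + (-189 - 1260)² = 4032959/2 + (-1449)² = 4032959/2 + 2099601 = 8232161/2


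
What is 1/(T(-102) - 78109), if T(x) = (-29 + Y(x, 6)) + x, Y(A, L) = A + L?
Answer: -1/78336 ≈ -1.2766e-5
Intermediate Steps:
T(x) = -23 + 2*x (T(x) = (-29 + (x + 6)) + x = (-29 + (6 + x)) + x = (-23 + x) + x = -23 + 2*x)
1/(T(-102) - 78109) = 1/((-23 + 2*(-102)) - 78109) = 1/((-23 - 204) - 78109) = 1/(-227 - 78109) = 1/(-78336) = -1/78336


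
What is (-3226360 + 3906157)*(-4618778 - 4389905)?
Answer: -6124075677351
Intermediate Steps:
(-3226360 + 3906157)*(-4618778 - 4389905) = 679797*(-9008683) = -6124075677351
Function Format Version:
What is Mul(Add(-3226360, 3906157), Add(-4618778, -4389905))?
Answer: -6124075677351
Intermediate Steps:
Mul(Add(-3226360, 3906157), Add(-4618778, -4389905)) = Mul(679797, -9008683) = -6124075677351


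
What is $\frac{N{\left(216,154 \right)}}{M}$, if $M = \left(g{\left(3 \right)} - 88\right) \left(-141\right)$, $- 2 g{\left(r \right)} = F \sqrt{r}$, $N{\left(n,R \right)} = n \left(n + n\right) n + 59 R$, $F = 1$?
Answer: $\frac{7097896256}{4367193} - \frac{40328956 \sqrt{3}}{4367193} \approx 1609.3$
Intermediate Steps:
$N{\left(n,R \right)} = 2 n^{3} + 59 R$ ($N{\left(n,R \right)} = n 2 n n + 59 R = 2 n^{2} n + 59 R = 2 n^{3} + 59 R$)
$g{\left(r \right)} = - \frac{\sqrt{r}}{2}$ ($g{\left(r \right)} = - \frac{1 \sqrt{r}}{2} = - \frac{\sqrt{r}}{2}$)
$M = 12408 + \frac{141 \sqrt{3}}{2}$ ($M = \left(- \frac{\sqrt{3}}{2} - 88\right) \left(-141\right) = \left(-88 - \frac{\sqrt{3}}{2}\right) \left(-141\right) = 12408 + \frac{141 \sqrt{3}}{2} \approx 12530.0$)
$\frac{N{\left(216,154 \right)}}{M} = \frac{2 \cdot 216^{3} + 59 \cdot 154}{12408 + \frac{141 \sqrt{3}}{2}} = \frac{2 \cdot 10077696 + 9086}{12408 + \frac{141 \sqrt{3}}{2}} = \frac{20155392 + 9086}{12408 + \frac{141 \sqrt{3}}{2}} = \frac{20164478}{12408 + \frac{141 \sqrt{3}}{2}}$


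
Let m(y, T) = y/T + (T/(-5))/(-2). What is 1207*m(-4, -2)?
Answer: 10863/5 ≈ 2172.6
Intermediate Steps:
m(y, T) = T/10 + y/T (m(y, T) = y/T + (T*(-1/5))*(-1/2) = y/T - T/5*(-1/2) = y/T + T/10 = T/10 + y/T)
1207*m(-4, -2) = 1207*((1/10)*(-2) - 4/(-2)) = 1207*(-1/5 - 4*(-1/2)) = 1207*(-1/5 + 2) = 1207*(9/5) = 10863/5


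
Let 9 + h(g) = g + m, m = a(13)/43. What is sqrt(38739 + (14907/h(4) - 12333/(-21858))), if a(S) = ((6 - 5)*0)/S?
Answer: sqrt(47456265294890)/36430 ≈ 189.10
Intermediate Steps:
a(S) = 0 (a(S) = (1*0)/S = 0/S = 0)
m = 0 (m = 0/43 = 0*(1/43) = 0)
h(g) = -9 + g (h(g) = -9 + (g + 0) = -9 + g)
sqrt(38739 + (14907/h(4) - 12333/(-21858))) = sqrt(38739 + (14907/(-9 + 4) - 12333/(-21858))) = sqrt(38739 + (14907/(-5) - 12333*(-1/21858))) = sqrt(38739 + (14907*(-1/5) + 4111/7286)) = sqrt(38739 + (-14907/5 + 4111/7286)) = sqrt(38739 - 108591847/36430) = sqrt(1302669923/36430) = sqrt(47456265294890)/36430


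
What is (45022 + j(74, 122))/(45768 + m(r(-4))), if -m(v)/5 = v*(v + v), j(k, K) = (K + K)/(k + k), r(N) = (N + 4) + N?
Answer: 1665875/1687496 ≈ 0.98719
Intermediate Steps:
r(N) = 4 + 2*N (r(N) = (4 + N) + N = 4 + 2*N)
j(k, K) = K/k (j(k, K) = (2*K)/((2*k)) = (2*K)*(1/(2*k)) = K/k)
m(v) = -10*v**2 (m(v) = -5*v*(v + v) = -5*v*2*v = -10*v**2)
(45022 + j(74, 122))/(45768 + m(r(-4))) = (45022 + 122/74)/(45768 - 10*(4 + 2*(-4))**2) = (45022 + 122*(1/74))/(45768 - 10*(4 - 8)**2) = (45022 + 61/37)/(45768 - 10*(-4)**2) = 1665875/(37*(45768 - 10*16)) = 1665875/(37*(45768 - 160)) = (1665875/37)/45608 = (1665875/37)*(1/45608) = 1665875/1687496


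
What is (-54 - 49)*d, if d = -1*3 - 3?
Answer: 618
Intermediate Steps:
d = -6 (d = -3 - 3 = -6)
(-54 - 49)*d = (-54 - 49)*(-6) = -103*(-6) = 618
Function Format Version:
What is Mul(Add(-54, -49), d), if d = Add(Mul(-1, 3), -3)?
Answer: 618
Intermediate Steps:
d = -6 (d = Add(-3, -3) = -6)
Mul(Add(-54, -49), d) = Mul(Add(-54, -49), -6) = Mul(-103, -6) = 618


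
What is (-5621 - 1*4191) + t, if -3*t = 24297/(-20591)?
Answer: -202030793/20591 ≈ -9811.6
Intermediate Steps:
t = 8099/20591 (t = -8099/(-20591) = -8099*(-1)/20591 = -⅓*(-24297/20591) = 8099/20591 ≈ 0.39333)
(-5621 - 1*4191) + t = (-5621 - 1*4191) + 8099/20591 = (-5621 - 4191) + 8099/20591 = -9812 + 8099/20591 = -202030793/20591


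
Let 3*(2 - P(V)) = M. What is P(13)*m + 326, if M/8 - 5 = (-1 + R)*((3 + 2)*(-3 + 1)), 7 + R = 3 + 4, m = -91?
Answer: 3784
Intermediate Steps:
R = 0 (R = -7 + (3 + 4) = -7 + 7 = 0)
M = 120 (M = 40 + 8*((-1 + 0)*((3 + 2)*(-3 + 1))) = 40 + 8*(-5*(-2)) = 40 + 8*(-1*(-10)) = 40 + 8*10 = 40 + 80 = 120)
P(V) = -38 (P(V) = 2 - ⅓*120 = 2 - 40 = -38)
P(13)*m + 326 = -38*(-91) + 326 = 3458 + 326 = 3784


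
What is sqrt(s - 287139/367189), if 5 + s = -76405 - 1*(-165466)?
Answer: sqrt(12007115713543105)/367189 ≈ 298.42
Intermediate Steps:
s = 89056 (s = -5 + (-76405 - 1*(-165466)) = -5 + (-76405 + 165466) = -5 + 89061 = 89056)
sqrt(s - 287139/367189) = sqrt(89056 - 287139/367189) = sqrt(32700096445/367189) = sqrt(12007115713543105)/367189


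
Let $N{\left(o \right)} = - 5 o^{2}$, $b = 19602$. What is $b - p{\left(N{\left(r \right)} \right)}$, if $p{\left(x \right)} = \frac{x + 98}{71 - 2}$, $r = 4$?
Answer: $\frac{450840}{23} \approx 19602.0$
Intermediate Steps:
$p{\left(x \right)} = \frac{98}{69} + \frac{x}{69}$ ($p{\left(x \right)} = \frac{98 + x}{69} = \left(98 + x\right) \frac{1}{69} = \frac{98}{69} + \frac{x}{69}$)
$b - p{\left(N{\left(r \right)} \right)} = 19602 - \left(\frac{98}{69} + \frac{\left(-5\right) 4^{2}}{69}\right) = 19602 - \left(\frac{98}{69} + \frac{\left(-5\right) 16}{69}\right) = 19602 - \left(\frac{98}{69} + \frac{1}{69} \left(-80\right)\right) = 19602 - \left(\frac{98}{69} - \frac{80}{69}\right) = 19602 - \frac{6}{23} = \frac{450840}{23}$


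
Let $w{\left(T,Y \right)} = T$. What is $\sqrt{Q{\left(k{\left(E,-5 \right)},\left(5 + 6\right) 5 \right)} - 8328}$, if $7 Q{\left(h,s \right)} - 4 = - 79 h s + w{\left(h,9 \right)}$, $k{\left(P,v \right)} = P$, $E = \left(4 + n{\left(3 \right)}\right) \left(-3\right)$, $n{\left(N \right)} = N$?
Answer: $\frac{2 \sqrt{57631}}{7} \approx 68.59$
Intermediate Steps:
$E = -21$ ($E = \left(4 + 3\right) \left(-3\right) = 7 \left(-3\right) = -21$)
$Q{\left(h,s \right)} = \frac{4}{7} + \frac{h}{7} - \frac{79 h s}{7}$ ($Q{\left(h,s \right)} = \frac{4}{7} + \frac{- 79 h s + h}{7} = \frac{4}{7} + \frac{h - 79 h s}{7} = \frac{4}{7} - \left(- \frac{h}{7} + \frac{79 h s}{7}\right) = \frac{4}{7} + \frac{h}{7} - \frac{79 h s}{7}$)
$\sqrt{Q{\left(k{\left(E,-5 \right)},\left(5 + 6\right) 5 \right)} - 8328} = \sqrt{\left(\frac{4}{7} + \frac{1}{7} \left(-21\right) - - 237 \left(5 + 6\right) 5\right) - 8328} = \sqrt{\left(\frac{4}{7} - 3 - - 237 \cdot 11 \cdot 5\right) - 8328} = \sqrt{\left(\frac{4}{7} - 3 - \left(-237\right) 55\right) - 8328} = \sqrt{\left(\frac{4}{7} - 3 + 13035\right) - 8328} = \sqrt{\frac{91228}{7} - 8328} = \sqrt{\frac{32932}{7}} = \frac{2 \sqrt{57631}}{7}$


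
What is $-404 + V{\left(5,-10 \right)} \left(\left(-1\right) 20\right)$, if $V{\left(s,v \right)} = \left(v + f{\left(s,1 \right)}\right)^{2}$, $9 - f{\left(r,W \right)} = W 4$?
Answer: $-904$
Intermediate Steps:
$f{\left(r,W \right)} = 9 - 4 W$ ($f{\left(r,W \right)} = 9 - W 4 = 9 - 4 W$)
$V{\left(s,v \right)} = \left(5 + v\right)^{2}$ ($V{\left(s,v \right)} = \left(v + \left(9 - 4\right)\right)^{2} = \left(v + 5\right)^{2} = \left(5 + v\right)^{2}$)
$-404 + V{\left(5,-10 \right)} \left(\left(-1\right) 20\right) = -404 + \left(5 - 10\right)^{2} \left(\left(-1\right) 20\right) = -404 + \left(-5\right)^{2} \left(-20\right) = -404 + 25 \left(-20\right) = -404 - 500 = -904$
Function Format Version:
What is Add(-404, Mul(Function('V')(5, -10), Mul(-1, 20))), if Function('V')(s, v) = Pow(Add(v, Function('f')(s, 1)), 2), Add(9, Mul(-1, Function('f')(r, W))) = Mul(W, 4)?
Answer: -904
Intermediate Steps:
Function('f')(r, W) = Add(9, Mul(-4, W)) (Function('f')(r, W) = Add(9, Mul(-1, Mul(W, 4))) = Add(9, Mul(-1, Mul(4, W))) = Add(9, Mul(-4, W)))
Function('V')(s, v) = Pow(Add(5, v), 2) (Function('V')(s, v) = Pow(Add(v, Add(9, Mul(-4, 1))), 2) = Pow(Add(v, Add(9, -4)), 2) = Pow(Add(v, 5), 2) = Pow(Add(5, v), 2))
Add(-404, Mul(Function('V')(5, -10), Mul(-1, 20))) = Add(-404, Mul(Pow(Add(5, -10), 2), Mul(-1, 20))) = Add(-404, Mul(Pow(-5, 2), -20)) = Add(-404, Mul(25, -20)) = Add(-404, -500) = -904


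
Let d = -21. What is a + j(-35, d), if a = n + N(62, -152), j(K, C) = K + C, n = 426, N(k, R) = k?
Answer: 432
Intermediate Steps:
j(K, C) = C + K
a = 488 (a = 426 + 62 = 488)
a + j(-35, d) = 488 + (-21 - 35) = 488 - 56 = 432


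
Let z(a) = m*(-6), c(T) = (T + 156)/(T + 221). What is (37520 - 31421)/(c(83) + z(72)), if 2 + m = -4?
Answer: 1854096/11183 ≈ 165.80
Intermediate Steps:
m = -6 (m = -2 - 4 = -6)
c(T) = (156 + T)/(221 + T)
z(a) = 36 (z(a) = -6*(-6) = 36)
(37520 - 31421)/(c(83) + z(72)) = (37520 - 31421)/((156 + 83)/(221 + 83) + 36) = 6099/(239/304 + 36) = 6099/(11183/304) = 6099*(304/11183) = 1854096/11183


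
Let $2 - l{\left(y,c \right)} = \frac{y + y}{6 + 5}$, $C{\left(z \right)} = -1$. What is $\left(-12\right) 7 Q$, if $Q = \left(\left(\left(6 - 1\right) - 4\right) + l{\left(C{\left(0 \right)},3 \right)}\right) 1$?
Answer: $- \frac{2940}{11} \approx -267.27$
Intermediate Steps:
$l{\left(y,c \right)} = 2 - \frac{2 y}{11}$ ($l{\left(y,c \right)} = 2 - \frac{y + y}{6 + 5} = 2 - \frac{2 y}{11}$)
$Q = \frac{35}{11}$ ($Q = \left(\left(\left(6 - 1\right) - 4\right) + \left(2 - - \frac{2}{11}\right)\right) 1 = \left(\left(5 - 4\right) + \left(2 + \frac{2}{11}\right)\right) 1 = \left(1 + \frac{24}{11}\right) 1 = \frac{35}{11} \cdot 1 = \frac{35}{11} \approx 3.1818$)
$\left(-12\right) 7 Q = \left(-12\right) 7 \cdot \frac{35}{11} = \left(-84\right) \frac{35}{11} = - \frac{2940}{11}$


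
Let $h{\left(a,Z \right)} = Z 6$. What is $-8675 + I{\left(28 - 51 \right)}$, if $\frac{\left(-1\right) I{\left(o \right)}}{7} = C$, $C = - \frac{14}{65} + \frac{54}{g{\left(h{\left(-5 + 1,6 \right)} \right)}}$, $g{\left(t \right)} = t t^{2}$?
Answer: $- \frac{487103783}{56160} \approx -8673.5$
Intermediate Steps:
$h{\left(a,Z \right)} = 6 Z$
$g{\left(t \right)} = t^{3}$
$C = - \frac{12031}{56160}$ ($C = - \frac{14}{65} + \frac{54}{\left(6 \cdot 6\right)^{3}} = \left(-14\right) \frac{1}{65} + \frac{54}{36^{3}} = - \frac{14}{65} + \frac{54}{46656} = - \frac{14}{65} + 54 \cdot \frac{1}{46656} = - \frac{14}{65} + \frac{1}{864} = - \frac{12031}{56160} \approx -0.21423$)
$I{\left(o \right)} = \frac{84217}{56160}$ ($I{\left(o \right)} = \left(-7\right) \left(- \frac{12031}{56160}\right) = \frac{84217}{56160}$)
$-8675 + I{\left(28 - 51 \right)} = -8675 + \frac{84217}{56160} = - \frac{487103783}{56160}$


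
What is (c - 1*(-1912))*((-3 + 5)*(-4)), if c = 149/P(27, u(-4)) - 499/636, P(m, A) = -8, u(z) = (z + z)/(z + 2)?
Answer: -2407375/159 ≈ -15141.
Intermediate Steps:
u(z) = 2*z/(2 + z) (u(z) = (2*z)/(2 + z) = 2*z/(2 + z))
c = -24689/1272 (c = 149/(-8) - 499/636 = 149*(-⅛) - 499*1/636 = -149/8 - 499/636 = -24689/1272 ≈ -19.410)
(c - 1*(-1912))*((-3 + 5)*(-4)) = (-24689/1272 - 1*(-1912))*((-3 + 5)*(-4)) = (-24689/1272 + 1912)*(2*(-4)) = (2407375/1272)*(-8) = -2407375/159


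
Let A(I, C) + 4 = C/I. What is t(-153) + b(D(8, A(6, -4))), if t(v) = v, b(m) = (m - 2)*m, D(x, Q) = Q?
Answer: -1097/9 ≈ -121.89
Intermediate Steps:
A(I, C) = -4 + C/I
b(m) = m*(-2 + m) (b(m) = (-2 + m)*m = m*(-2 + m))
t(-153) + b(D(8, A(6, -4))) = -153 + (-4 - 4/6)*(-2 + (-4 - 4/6)) = -153 + (-4 - 4*1/6)*(-2 + (-4 - 4*1/6)) = -153 + (-4 - 2/3)*(-2 + (-4 - 2/3)) = -153 - 14*(-2 - 14/3)/3 = -153 - 14/3*(-20/3) = -153 + 280/9 = -1097/9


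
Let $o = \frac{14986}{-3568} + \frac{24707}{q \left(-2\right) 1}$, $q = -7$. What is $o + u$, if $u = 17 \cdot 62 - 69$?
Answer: $\frac{34286873}{12488} \approx 2745.6$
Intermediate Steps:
$u = 985$ ($u = 1054 - 69 = 985$)
$o = \frac{21986193}{12488}$ ($o = \frac{14986}{-3568} + \frac{24707}{\left(-7\right) \left(-2\right) 1} = 14986 \left(- \frac{1}{3568}\right) + \frac{24707}{14 \cdot 1} = - \frac{7493}{1784} + \frac{24707}{14} = \frac{21986193}{12488} \approx 1760.6$)
$o + u = \frac{21986193}{12488} + 985 = \frac{34286873}{12488}$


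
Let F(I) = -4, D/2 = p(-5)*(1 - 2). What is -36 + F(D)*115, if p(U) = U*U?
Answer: -496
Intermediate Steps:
p(U) = U**2
D = -50 (D = 2*((-5)**2*(1 - 2)) = 2*(25*(-1)) = 2*(-25) = -50)
-36 + F(D)*115 = -36 - 4*115 = -36 - 460 = -496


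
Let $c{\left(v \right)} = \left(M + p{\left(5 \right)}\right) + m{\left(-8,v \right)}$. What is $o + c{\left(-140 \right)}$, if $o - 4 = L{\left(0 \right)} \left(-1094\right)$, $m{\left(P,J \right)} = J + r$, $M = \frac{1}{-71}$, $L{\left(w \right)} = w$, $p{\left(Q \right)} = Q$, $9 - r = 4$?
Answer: $- \frac{8947}{71} \approx -126.01$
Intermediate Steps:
$r = 5$ ($r = 9 - 4 = 5$)
$M = - \frac{1}{71} \approx -0.014085$
$m{\left(P,J \right)} = 5 + J$ ($m{\left(P,J \right)} = J + 5 = 5 + J$)
$c{\left(v \right)} = \frac{709}{71} + v$ ($c{\left(v \right)} = \left(- \frac{1}{71} + 5\right) + \left(5 + v\right) = \frac{354}{71} + \left(5 + v\right) = \frac{709}{71} + v$)
$o = 4$ ($o = 4 + 0 \left(-1094\right) = 4 + 0 = 4$)
$o + c{\left(-140 \right)} = 4 + \left(\frac{709}{71} - 140\right) = 4 - \frac{9231}{71} = - \frac{8947}{71}$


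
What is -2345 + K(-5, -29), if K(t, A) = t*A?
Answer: -2200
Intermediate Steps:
K(t, A) = A*t
-2345 + K(-5, -29) = -2345 - 29*(-5) = -2345 + 145 = -2200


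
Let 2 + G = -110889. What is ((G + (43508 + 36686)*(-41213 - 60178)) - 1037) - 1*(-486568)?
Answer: -8130575214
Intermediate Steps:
G = -110891 (G = -2 - 110889 = -110891)
((G + (43508 + 36686)*(-41213 - 60178)) - 1037) - 1*(-486568) = ((-110891 + (43508 + 36686)*(-41213 - 60178)) - 1037) - 1*(-486568) = ((-110891 + 80194*(-101391)) - 1037) + 486568 = ((-110891 - 8130949854) - 1037) + 486568 = (-8131060745 - 1037) + 486568 = -8131061782 + 486568 = -8130575214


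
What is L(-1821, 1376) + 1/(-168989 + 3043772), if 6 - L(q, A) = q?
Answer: 5252228542/2874783 ≈ 1827.0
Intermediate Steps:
L(q, A) = 6 - q
L(-1821, 1376) + 1/(-168989 + 3043772) = (6 - 1*(-1821)) + 1/(-168989 + 3043772) = (6 + 1821) + 1/2874783 = 1827 + 1/2874783 = 5252228542/2874783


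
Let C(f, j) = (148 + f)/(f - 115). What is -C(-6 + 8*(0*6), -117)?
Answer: 142/121 ≈ 1.1736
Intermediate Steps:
C(f, j) = (148 + f)/(-115 + f)
-C(-6 + 8*(0*6), -117) = -(148 + (-6 + 8*(0*6)))/(-115 + (-6 + 8*(0*6))) = -(148 + (-6 + 8*0))/(-115 + (-6 + 8*0)) = -(148 + (-6 + 0))/(-115 + (-6 + 0)) = -(148 - 6)/(-115 - 6) = -142/(-121) = -(-1)*142/121 = -1*(-142/121) = 142/121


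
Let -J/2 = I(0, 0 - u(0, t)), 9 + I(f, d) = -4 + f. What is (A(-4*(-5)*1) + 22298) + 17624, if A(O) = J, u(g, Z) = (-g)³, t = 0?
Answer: 39948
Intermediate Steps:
u(g, Z) = -g³
I(f, d) = -13 + f (I(f, d) = -9 + (-4 + f) = -13 + f)
J = 26 (J = -2*(-13 + 0) = -2*(-13) = 26)
A(O) = 26
(A(-4*(-5)*1) + 22298) + 17624 = (26 + 22298) + 17624 = 22324 + 17624 = 39948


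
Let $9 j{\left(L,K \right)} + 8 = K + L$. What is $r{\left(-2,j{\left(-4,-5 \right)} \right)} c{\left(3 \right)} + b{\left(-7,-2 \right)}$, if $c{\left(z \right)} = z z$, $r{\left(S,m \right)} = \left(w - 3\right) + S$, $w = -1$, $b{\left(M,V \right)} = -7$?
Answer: $-61$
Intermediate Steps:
$j{\left(L,K \right)} = - \frac{8}{9} + \frac{K}{9} + \frac{L}{9}$ ($j{\left(L,K \right)} = - \frac{8}{9} + \frac{K + L}{9} = - \frac{8}{9} + \left(\frac{K}{9} + \frac{L}{9}\right) = - \frac{8}{9} + \frac{K}{9} + \frac{L}{9}$)
$r{\left(S,m \right)} = -4 + S$ ($r{\left(S,m \right)} = \left(-1 - 3\right) + S = -4 + S$)
$c{\left(z \right)} = z^{2}$
$r{\left(-2,j{\left(-4,-5 \right)} \right)} c{\left(3 \right)} + b{\left(-7,-2 \right)} = \left(-4 - 2\right) 3^{2} - 7 = \left(-6\right) 9 - 7 = -54 - 7 = -61$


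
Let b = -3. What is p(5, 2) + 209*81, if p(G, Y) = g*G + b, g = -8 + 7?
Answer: 16921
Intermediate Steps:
g = -1
p(G, Y) = -3 - G (p(G, Y) = -G - 3 = -3 - G)
p(5, 2) + 209*81 = (-3 - 1*5) + 209*81 = (-3 - 5) + 16929 = -8 + 16929 = 16921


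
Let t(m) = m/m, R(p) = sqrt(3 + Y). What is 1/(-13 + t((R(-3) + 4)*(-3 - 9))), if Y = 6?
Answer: -1/12 ≈ -0.083333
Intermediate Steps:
R(p) = 3 (R(p) = sqrt(3 + 6) = sqrt(9) = 3)
t(m) = 1
1/(-13 + t((R(-3) + 4)*(-3 - 9))) = 1/(-13 + 1) = 1/(-12) = -1/12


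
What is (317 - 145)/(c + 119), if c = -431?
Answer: -43/78 ≈ -0.55128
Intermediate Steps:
(317 - 145)/(c + 119) = (317 - 145)/(-431 + 119) = 172/(-312) = 172*(-1/312) = -43/78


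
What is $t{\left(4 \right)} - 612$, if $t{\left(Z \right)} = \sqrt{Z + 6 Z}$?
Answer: $-612 + 2 \sqrt{7} \approx -606.71$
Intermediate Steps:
$t{\left(Z \right)} = \sqrt{7} \sqrt{Z}$ ($t{\left(Z \right)} = \sqrt{7 Z} = \sqrt{7} \sqrt{Z}$)
$t{\left(4 \right)} - 612 = \sqrt{7} \sqrt{4} - 612 = \sqrt{7} \cdot 2 - 612 = 2 \sqrt{7} - 612 = -612 + 2 \sqrt{7}$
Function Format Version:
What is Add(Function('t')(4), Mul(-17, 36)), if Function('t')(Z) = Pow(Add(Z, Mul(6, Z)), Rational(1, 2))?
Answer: Add(-612, Mul(2, Pow(7, Rational(1, 2)))) ≈ -606.71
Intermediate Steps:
Function('t')(Z) = Mul(Pow(7, Rational(1, 2)), Pow(Z, Rational(1, 2))) (Function('t')(Z) = Pow(Mul(7, Z), Rational(1, 2)) = Mul(Pow(7, Rational(1, 2)), Pow(Z, Rational(1, 2))))
Add(Function('t')(4), Mul(-17, 36)) = Add(Mul(Pow(7, Rational(1, 2)), Pow(4, Rational(1, 2))), Mul(-17, 36)) = Add(Mul(Pow(7, Rational(1, 2)), 2), -612) = Add(Mul(2, Pow(7, Rational(1, 2))), -612) = Add(-612, Mul(2, Pow(7, Rational(1, 2))))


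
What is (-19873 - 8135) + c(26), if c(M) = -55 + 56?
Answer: -28007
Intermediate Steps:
c(M) = 1
(-19873 - 8135) + c(26) = (-19873 - 8135) + 1 = -28008 + 1 = -28007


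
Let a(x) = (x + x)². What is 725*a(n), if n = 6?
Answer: 104400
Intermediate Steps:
a(x) = 4*x² (a(x) = (2*x)² = 4*x²)
725*a(n) = 725*(4*6²) = 725*(4*36) = 725*144 = 104400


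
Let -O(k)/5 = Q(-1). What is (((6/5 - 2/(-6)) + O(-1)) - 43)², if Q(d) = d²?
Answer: 485809/225 ≈ 2159.2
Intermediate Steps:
O(k) = -5 (O(k) = -5*(-1)² = -5*1 = -5)
(((6/5 - 2/(-6)) + O(-1)) - 43)² = (((6/5 - 2/(-6)) - 5) - 43)² = (((6*(⅕) - 2*(-⅙)) - 5) - 43)² = (((6/5 + ⅓) - 5) - 43)² = ((23/15 - 5) - 43)² = (-52/15 - 43)² = (-697/15)² = 485809/225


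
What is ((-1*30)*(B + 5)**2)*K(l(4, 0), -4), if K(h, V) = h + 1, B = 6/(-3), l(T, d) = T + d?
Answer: -1350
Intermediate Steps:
B = -2 (B = 6*(-1/3) = -2)
K(h, V) = 1 + h
((-1*30)*(B + 5)**2)*K(l(4, 0), -4) = ((-1*30)*(-2 + 5)**2)*(1 + (4 + 0)) = (-30*3**2)*(1 + 4) = -30*9*5 = -270*5 = -1350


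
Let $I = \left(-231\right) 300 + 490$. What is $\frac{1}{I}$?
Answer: $- \frac{1}{68810} \approx -1.4533 \cdot 10^{-5}$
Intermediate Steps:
$I = -68810$ ($I = -69300 + 490 = -68810$)
$\frac{1}{I} = \frac{1}{-68810} = - \frac{1}{68810}$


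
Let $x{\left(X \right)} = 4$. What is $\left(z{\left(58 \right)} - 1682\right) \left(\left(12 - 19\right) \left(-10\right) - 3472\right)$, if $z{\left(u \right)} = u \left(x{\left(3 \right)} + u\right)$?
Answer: $-6511428$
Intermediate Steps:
$z{\left(u \right)} = u \left(4 + u\right)$
$\left(z{\left(58 \right)} - 1682\right) \left(\left(12 - 19\right) \left(-10\right) - 3472\right) = \left(58 \left(4 + 58\right) - 1682\right) \left(\left(12 - 19\right) \left(-10\right) - 3472\right) = \left(58 \cdot 62 - 1682\right) \left(\left(-7\right) \left(-10\right) - 3472\right) = \left(3596 - 1682\right) \left(70 - 3472\right) = 1914 \left(-3402\right) = -6511428$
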